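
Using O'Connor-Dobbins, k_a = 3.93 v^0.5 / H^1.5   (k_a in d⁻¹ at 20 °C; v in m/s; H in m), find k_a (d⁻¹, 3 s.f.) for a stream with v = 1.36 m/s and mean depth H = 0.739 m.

k_a = 3.93 × 1.36^0.5 / 0.739^1.5 = 3.93 × 1.166 / 0.6353 = 7.214 d⁻¹.

k_a ≈ 7.21 d⁻¹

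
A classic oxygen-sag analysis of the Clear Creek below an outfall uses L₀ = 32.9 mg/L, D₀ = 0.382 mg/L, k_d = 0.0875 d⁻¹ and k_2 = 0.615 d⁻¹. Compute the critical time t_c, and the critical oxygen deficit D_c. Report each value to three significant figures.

t_c ≈ 3.56 d; D_c ≈ 3.43 mg/L

t_c = [1/(k_2−k_d)] ln[(k_2/k_d)(1 − D₀(k_2−k_d)/(k_d L₀))]
= [1/(0.615−0.0875)] ln[(0.615/0.0875)(1 − 0.382×0.5275/(0.0875×32.9))]
= (1/0.5275) ln[7.029 × 0.9300] = 1.896 × ln(6.537) = 1.896 × 1.877 = 3.559 d.
D_c = (k_d/k_2) L₀ e^(−k_d t_c) = (0.0875/0.615) × 32.9 × e^(−0.0875×3.559) = 0.1423 × 32.9 × 0.7324 = 3.428 mg/L.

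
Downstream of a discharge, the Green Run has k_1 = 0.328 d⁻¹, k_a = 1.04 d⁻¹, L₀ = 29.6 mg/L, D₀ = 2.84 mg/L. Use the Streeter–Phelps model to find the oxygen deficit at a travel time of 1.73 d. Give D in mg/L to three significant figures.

D ≈ 5.95 mg/L

k_1 L₀/(k_a−k_1) = 0.328×29.6/(1.04−0.328) = 9.709/0.7120 = 13.64 mg/L.
e^(−k_1 t) = e^(−0.328×1.730) = 0.5670; e^(−k_a t) = e^(−1.04×1.730) = 0.1654.
D = 13.64 × (0.5670 − 0.1654) + 2.84 × 0.1654 = 5.475 + 0.4698 = 5.945 mg/L.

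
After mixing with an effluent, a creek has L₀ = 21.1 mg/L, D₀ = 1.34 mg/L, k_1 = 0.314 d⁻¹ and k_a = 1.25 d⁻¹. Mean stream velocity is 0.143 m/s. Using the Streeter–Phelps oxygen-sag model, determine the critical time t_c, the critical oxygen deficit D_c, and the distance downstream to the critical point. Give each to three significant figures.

t_c ≈ 1.25 d; D_c ≈ 3.58 mg/L; x_c ≈ 15.5 km

With k_a/k_1 = 3.981 and 1 − D₀(k_a−k_1)/(k_1 L₀) = 0.8107,
t_c = ln(3.981 × 0.8107) / (1.25 − 0.314) = ln(3.227) / 0.9360 = 1.172/0.9360 = 1.252 d.
D_c = (k_1/k_a) L₀ e^(−k_1 t_c) = (0.314/1.25) × 21.1 × e^(−0.314×1.252) = 0.2512 × 21.1 × 0.6750 = 3.578 mg/L.
x_c = v t_c = 0.143 m/s × 1.252 d × 86400 s/d = 15470 m ≈ 15.5 km.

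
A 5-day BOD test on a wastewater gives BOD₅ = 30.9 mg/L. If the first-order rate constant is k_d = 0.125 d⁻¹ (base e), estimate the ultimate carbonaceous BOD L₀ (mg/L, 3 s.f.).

BOD₅ = L₀(1 − e^(−5k_d)) ⇒ L₀ = BOD₅ / (1 − e^(−5×0.125))
= 30.9 / (1 − 0.5353) = 30.9 / 0.4647 = 66.49 mg/L.

L₀ ≈ 66.5 mg/L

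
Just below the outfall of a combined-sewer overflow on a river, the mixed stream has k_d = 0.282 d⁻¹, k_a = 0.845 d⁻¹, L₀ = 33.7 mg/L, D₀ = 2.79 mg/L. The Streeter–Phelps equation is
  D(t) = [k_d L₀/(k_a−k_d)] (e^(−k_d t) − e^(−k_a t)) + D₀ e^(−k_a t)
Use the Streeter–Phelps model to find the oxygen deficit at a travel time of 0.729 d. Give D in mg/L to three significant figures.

k_d L₀/(k_a−k_d) = 0.282×33.7/(0.845−0.282) = 9.503/0.5630 = 16.88 mg/L.
e^(−k_d t) = e^(−0.282×0.7290) = 0.8142; e^(−k_a t) = e^(−0.845×0.7290) = 0.5401.
D = 16.88 × (0.8142 − 0.5401) + 2.79 × 0.5401 = 4.626 + 1.507 = 6.133 mg/L.

D ≈ 6.13 mg/L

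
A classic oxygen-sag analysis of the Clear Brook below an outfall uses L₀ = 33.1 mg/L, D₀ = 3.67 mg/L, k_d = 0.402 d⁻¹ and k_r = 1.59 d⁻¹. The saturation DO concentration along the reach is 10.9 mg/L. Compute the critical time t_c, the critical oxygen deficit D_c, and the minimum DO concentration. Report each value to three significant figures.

t_c ≈ 0.823 d; D_c ≈ 6.01 mg/L; min DO ≈ 4.89 mg/L

t_c = [1/(k_r−k_d)] ln[(k_r/k_d)(1 − D₀(k_r−k_d)/(k_d L₀))]
= [1/(1.59−0.402)] ln[(1.59/0.402)(1 − 3.67×1.188/(0.402×33.1))]
= (1/1.188) ln[3.955 × 0.6723] = 0.8418 × ln(2.659) = 0.8418 × 0.9780 = 0.8233 d.
L(t_c) = L₀ e^(−k_d t_c) = 33.1 × 0.7182 = 23.77 mg/L, and at the critical point k_r D_c = k_d L, so D_c = (0.402/1.59) × 23.77 = 6.011 mg/L.
Minimum DO = C_s − D_c = 10.9 − 6.011 = 4.889 mg/L.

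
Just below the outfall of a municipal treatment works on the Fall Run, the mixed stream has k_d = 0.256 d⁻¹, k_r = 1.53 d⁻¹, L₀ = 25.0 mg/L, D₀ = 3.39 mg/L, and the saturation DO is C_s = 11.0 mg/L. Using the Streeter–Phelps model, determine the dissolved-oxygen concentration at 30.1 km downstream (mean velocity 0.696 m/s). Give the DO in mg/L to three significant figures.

DO ≈ 7.34 mg/L

Travel time t = x/v = 30.1 km / (0.696 m/s) = 30100 m / 0.696 m/s = 43250 s = 0.5005 d.
k_d L₀/(k_r−k_d) = 0.256×25.0/(1.53−0.256) = 6.400/1.274 = 5.024 mg/L.
e^(−k_d t) = e^(−0.256×0.5005) = 0.8797; e^(−k_r t) = e^(−1.53×0.5005) = 0.4649.
D = 5.024 × (0.8797 − 0.4649) + 3.39 × 0.4649 = 2.084 + 1.576 = 3.660 mg/L.
DO = C_s − D = 11.0 − 3.660 = 7.340 mg/L.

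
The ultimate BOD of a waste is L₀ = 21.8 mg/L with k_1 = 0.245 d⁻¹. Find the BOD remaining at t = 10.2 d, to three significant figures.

L_t = L₀ e^(−k_1 t) = 21.8 × e^(−0.245×10.2) = 21.8 × 0.08217 = 1.791 mg/L.

L ≈ 1.79 mg/L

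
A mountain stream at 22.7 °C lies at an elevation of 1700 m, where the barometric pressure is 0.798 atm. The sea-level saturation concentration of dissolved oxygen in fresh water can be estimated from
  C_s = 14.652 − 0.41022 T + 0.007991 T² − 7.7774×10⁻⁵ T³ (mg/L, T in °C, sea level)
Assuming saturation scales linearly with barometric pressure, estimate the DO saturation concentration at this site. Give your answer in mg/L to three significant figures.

At sea level: C_s = 14.652 − 0.41022×22.7 + 0.007991×22.7² − 7.7774×10⁻⁵×22.7³ = 8.548 mg/L.
Pressure correction: C_s' = 8.548 × 0.798 = 6.821 mg/L.

C_s ≈ 6.82 mg/L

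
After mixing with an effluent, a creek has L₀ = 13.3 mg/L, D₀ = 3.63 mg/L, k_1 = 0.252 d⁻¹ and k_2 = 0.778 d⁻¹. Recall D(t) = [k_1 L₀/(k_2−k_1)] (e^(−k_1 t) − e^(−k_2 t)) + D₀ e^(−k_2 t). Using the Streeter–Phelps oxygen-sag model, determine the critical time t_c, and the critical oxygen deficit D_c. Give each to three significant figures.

t_c ≈ 0.540 d; D_c ≈ 3.76 mg/L

With k_2/k_1 = 3.087 and 1 − D₀(k_2−k_1)/(k_1 L₀) = 0.4303,
t_c = ln(3.087 × 0.4303) / (0.778 − 0.252) = ln(1.328) / 0.5260 = 0.2840/0.5260 = 0.5400 d.
D_c = (k_1/k_2) L₀ e^(−k_1 t_c) = (0.252/0.778) × 13.3 × e^(−0.252×0.5400) = 0.3239 × 13.3 × 0.8728 = 3.760 mg/L.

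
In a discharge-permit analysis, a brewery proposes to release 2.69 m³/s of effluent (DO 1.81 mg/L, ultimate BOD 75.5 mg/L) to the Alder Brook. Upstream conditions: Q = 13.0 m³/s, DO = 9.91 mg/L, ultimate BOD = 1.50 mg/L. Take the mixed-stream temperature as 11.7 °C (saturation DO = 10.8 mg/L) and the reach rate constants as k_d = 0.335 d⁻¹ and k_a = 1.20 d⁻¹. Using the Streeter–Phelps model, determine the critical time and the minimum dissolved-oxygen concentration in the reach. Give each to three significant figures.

Mixed DO = (13.0×9.91 + 2.69×1.81)/(13.0+2.69) = 133.7/15.69 = 8.521 mg/L.
Mixed L₀ = (13.0×1.50 + 2.69×75.5)/(15.69) = 222.6/15.69 = 14.19 mg/L.
Initial deficit D₀ = C_s − DO₀ = 10.8 − 8.521 = 2.279 mg/L.
t_c = (1/0.8650) ln[(1.20/0.335)(1 − 2.279×0.8650/(0.335×14.19))] = 1.156 × ln(2.096) = 0.8558 d.
D_c = (0.335/1.20) × 14.19 × e^(−0.335×0.8558) = 0.2792 × 14.19 × 0.7507 = 2.973 mg/L.
Minimum DO = 10.8 − 2.973 = 7.827 mg/L.

t_c ≈ 0.856 d; minimum DO ≈ 7.83 mg/L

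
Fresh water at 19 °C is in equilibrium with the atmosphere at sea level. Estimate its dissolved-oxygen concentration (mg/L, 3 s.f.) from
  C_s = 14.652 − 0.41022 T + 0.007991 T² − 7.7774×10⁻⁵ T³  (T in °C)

C_s ≈ 9.21 mg/L

C_s = 14.652 − 0.41022×19 + 0.007991×19² − 7.7774×10⁻⁵×19³ = 9.209 mg/L.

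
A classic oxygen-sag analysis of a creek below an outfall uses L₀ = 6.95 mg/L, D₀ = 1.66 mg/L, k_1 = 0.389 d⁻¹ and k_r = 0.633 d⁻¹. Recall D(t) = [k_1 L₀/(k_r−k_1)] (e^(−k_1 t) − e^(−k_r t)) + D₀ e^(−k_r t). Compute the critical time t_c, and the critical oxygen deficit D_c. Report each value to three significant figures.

t_c ≈ 1.33 d; D_c ≈ 2.55 mg/L

At the critical point dD/dt = 0, so k_1 L₀ e^(−k_1 t) = k_r D. Substituting D(t) from the Streeter–Phelps equation and solving for t gives
t_c = ln[(k_r/k_1)(1 − D₀(k_r−k_1)/(k_1 L₀))] / (k_r−k_1).
Here k_r−k_1 = 0.2440 d⁻¹ and 1 − D₀(k_r−k_1)/(k_1 L₀) = 1 − 1.66×0.2440/(0.389×6.95) = 0.8502, so
t_c = ln(1.627 × 0.8502) / 0.2440 = 0.3246 / 0.2440 = 1.330 d.
L(t_c) = L₀ e^(−k_1 t_c) = 6.95 × 0.5960 = 4.142 mg/L, and at the critical point k_r D_c = k_1 L, so D_c = (0.389/0.633) × 4.142 = 2.546 mg/L.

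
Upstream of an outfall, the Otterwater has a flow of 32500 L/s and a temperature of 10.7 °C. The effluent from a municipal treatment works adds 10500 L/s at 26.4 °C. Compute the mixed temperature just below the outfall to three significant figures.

14.5 °C

Flow-weighted mixing: C = (Q_r C_r + Q_w C_w)/(Q_r + Q_w)
= (32500×10.7 + 10500×26.4)/(32500 + 10500) = 625000/43000 = 14.53 °C.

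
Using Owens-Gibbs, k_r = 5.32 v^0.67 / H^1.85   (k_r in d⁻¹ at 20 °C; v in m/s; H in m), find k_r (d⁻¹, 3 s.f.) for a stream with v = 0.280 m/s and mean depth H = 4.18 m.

k_r ≈ 0.161 d⁻¹

k_r = 5.32 × 0.280^0.67 / 4.18^1.85 = 5.32 × 0.4262 / 14.10 = 0.1608 d⁻¹.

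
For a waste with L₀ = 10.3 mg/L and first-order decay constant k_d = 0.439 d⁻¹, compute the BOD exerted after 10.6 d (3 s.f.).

y ≈ 10.2 mg/L

y_t = L₀(1 − e^(−k_d t)) = 10.3 × (1 − e^(−0.439×10.6))
= 10.3 × (1 − 0.009529) = 10.3 × 0.9905 = 10.20 mg/L.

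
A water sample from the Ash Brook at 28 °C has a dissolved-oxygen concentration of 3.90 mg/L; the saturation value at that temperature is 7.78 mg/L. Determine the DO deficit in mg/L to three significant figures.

D ≈ 3.88 mg/L

D = C_s − C = 7.78 − 3.90 = 3.88 mg/L.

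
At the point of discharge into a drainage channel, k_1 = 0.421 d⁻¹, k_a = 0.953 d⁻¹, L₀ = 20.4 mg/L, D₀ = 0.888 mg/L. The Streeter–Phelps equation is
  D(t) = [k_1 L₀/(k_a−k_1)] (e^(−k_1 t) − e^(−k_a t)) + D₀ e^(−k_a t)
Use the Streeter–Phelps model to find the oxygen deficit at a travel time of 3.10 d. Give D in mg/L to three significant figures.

k_1 L₀/(k_a−k_1) = 0.421×20.4/(0.953−0.421) = 8.588/0.5320 = 16.14 mg/L.
e^(−k_1 t) = e^(−0.421×3.100) = 0.2711; e^(−k_a t) = e^(−0.953×3.100) = 0.05212.
D = 16.14 × (0.2711 − 0.05212) + 0.888 × 0.05212 = 3.536 + 0.04628 = 3.582 mg/L.

D ≈ 3.58 mg/L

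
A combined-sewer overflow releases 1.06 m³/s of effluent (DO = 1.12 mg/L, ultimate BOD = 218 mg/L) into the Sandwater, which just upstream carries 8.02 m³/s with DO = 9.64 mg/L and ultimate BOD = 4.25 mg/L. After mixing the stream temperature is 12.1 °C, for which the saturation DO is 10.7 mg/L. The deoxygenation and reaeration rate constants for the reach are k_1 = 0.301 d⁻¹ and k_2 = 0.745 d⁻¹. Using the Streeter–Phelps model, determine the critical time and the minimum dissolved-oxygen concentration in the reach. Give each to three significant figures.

t_c ≈ 1.79 d; minimum DO ≈ 3.82 mg/L

Mixed DO = (8.02×9.64 + 1.06×1.12)/(8.02+1.06) = 78.50/9.080 = 8.645 mg/L.
Mixed L₀ = (8.02×4.25 + 1.06×218)/(9.080) = 265.2/9.080 = 29.20 mg/L.
Initial deficit D₀ = C_s − DO₀ = 10.7 − 8.645 = 2.055 mg/L.
t_c = (1/0.4440) ln[(0.745/0.301)(1 − 2.055×0.4440/(0.301×29.20))] = 2.252 × ln(2.218) = 1.794 d.
D_c = (0.301/0.745) × 29.20 × e^(−0.301×1.794) = 0.4040 × 29.20 × 0.5827 = 6.875 mg/L.
Minimum DO = 10.7 − 6.875 = 3.825 mg/L.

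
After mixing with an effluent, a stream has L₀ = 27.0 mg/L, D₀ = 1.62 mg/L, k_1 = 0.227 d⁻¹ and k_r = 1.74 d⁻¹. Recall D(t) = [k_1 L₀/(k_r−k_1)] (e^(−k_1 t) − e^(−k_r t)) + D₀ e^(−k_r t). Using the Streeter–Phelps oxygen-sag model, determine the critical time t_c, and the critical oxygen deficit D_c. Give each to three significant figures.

t_c = [1/(k_r−k_1)] ln[(k_r/k_1)(1 − D₀(k_r−k_1)/(k_1 L₀))]
= [1/(1.74−0.227)] ln[(1.74/0.227)(1 − 1.62×1.513/(0.227×27.0))]
= (1/1.513) ln[7.665 × 0.6001] = 0.6609 × ln(4.600) = 0.6609 × 1.526 = 1.009 d.
D_c = (k_1/k_r) L₀ e^(−k_1 t_c) = (0.227/1.74) × 27.0 × e^(−0.227×1.009) = 0.1305 × 27.0 × 0.7954 = 2.802 mg/L.

t_c ≈ 1.01 d; D_c ≈ 2.80 mg/L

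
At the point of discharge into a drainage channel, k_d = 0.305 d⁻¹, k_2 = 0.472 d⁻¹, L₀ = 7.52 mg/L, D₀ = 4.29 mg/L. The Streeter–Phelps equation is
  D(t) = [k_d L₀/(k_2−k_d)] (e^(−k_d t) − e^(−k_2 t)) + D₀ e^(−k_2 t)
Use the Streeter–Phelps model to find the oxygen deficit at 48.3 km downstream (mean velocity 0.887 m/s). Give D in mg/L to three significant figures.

D ≈ 4.32 mg/L

Travel time t = x/v = 48.3 km / (0.887 m/s) = 48300 m / 0.887 m/s = 54450 s = 0.6302 d.
k_d L₀/(k_2−k_d) = 0.305×7.52/(0.472−0.305) = 2.294/0.1670 = 13.73 mg/L.
e^(−k_d t) = e^(−0.305×0.6302) = 0.8251; e^(−k_2 t) = e^(−0.472×0.6302) = 0.7427.
D = 13.73 × (0.8251 − 0.7427) + 4.29 × 0.7427 = 1.132 + 3.186 = 4.318 mg/L.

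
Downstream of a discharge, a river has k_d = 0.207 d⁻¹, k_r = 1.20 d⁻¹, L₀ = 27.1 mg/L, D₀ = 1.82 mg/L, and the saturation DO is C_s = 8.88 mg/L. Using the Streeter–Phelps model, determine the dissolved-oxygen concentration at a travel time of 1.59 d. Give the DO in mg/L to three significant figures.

k_d L₀/(k_r−k_d) = 0.207×27.1/(1.20−0.207) = 5.610/0.9930 = 5.649 mg/L.
e^(−k_d t) = e^(−0.207×1.590) = 0.7195; e^(−k_r t) = e^(−1.20×1.590) = 0.1484.
D = 5.649 × (0.7195 − 0.1484) + 1.82 × 0.1484 = 3.227 + 0.2700 = 3.497 mg/L.
DO = C_s − D = 8.88 − 3.497 = 5.383 mg/L.

DO ≈ 5.38 mg/L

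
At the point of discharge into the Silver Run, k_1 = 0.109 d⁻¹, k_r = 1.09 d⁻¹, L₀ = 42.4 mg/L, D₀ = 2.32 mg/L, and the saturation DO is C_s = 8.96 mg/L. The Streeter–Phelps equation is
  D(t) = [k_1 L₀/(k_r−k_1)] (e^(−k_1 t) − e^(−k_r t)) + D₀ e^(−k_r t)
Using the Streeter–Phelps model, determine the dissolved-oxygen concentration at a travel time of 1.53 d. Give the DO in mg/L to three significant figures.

DO ≈ 5.42 mg/L

k_1 L₀/(k_r−k_1) = 0.109×42.4/(1.09−0.109) = 4.622/0.9810 = 4.711 mg/L.
e^(−k_1 t) = e^(−0.109×1.530) = 0.8464; e^(−k_r t) = e^(−1.09×1.530) = 0.1887.
D = 4.711 × (0.8464 − 0.1887) + 2.32 × 0.1887 = 3.099 + 0.4377 = 3.536 mg/L.
DO = C_s − D = 8.96 − 3.536 = 5.424 mg/L.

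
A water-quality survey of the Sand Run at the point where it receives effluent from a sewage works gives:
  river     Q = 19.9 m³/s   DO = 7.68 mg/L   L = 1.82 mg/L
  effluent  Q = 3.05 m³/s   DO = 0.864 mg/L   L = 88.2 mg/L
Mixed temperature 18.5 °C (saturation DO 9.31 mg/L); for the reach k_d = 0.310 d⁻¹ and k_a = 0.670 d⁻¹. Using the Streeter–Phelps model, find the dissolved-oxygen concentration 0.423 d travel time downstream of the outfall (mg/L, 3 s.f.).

DO ≈ 5.98 mg/L

Mixed DO = (19.9×7.68 + 3.05×0.864)/(19.9+3.05) = 155.5/22.95 = 6.774 mg/L.
Mixed L₀ = (19.9×1.82 + 3.05×88.2)/(22.95) = 305.2/22.95 = 13.30 mg/L.
Initial deficit D₀ = C_s − DO₀ = 9.31 − 6.774 = 2.536 mg/L.
D(0.423) = [0.310×13.30/(0.670−0.310)](e^(−0.310×0.423) − e^(−0.670×0.423)) + 2.536 e^(−0.670×0.423)
= 11.45 × (0.8771 − 0.7532) + 2.536 × 0.7532 = 3.329 mg/L.
DO = 9.31 − 3.329 = 5.981 mg/L.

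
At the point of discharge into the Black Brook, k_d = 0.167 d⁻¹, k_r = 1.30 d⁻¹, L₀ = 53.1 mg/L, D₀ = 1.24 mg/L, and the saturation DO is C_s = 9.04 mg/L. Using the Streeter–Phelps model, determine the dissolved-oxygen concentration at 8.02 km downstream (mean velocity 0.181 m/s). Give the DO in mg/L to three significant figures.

Travel time t = x/v = 8.02 km / (0.181 m/s) = 8020 m / 0.181 m/s = 44310 s = 0.5128 d.
k_d L₀/(k_r−k_d) = 0.167×53.1/(1.30−0.167) = 8.868/1.133 = 7.827 mg/L.
e^(−k_d t) = e^(−0.167×0.5128) = 0.9179; e^(−k_r t) = e^(−1.30×0.5128) = 0.5134.
D = 7.827 × (0.9179 − 0.5134) + 1.24 × 0.5134 = 3.166 + 0.6366 = 3.803 mg/L.
DO = C_s − D = 9.04 − 3.803 = 5.237 mg/L.

DO ≈ 5.24 mg/L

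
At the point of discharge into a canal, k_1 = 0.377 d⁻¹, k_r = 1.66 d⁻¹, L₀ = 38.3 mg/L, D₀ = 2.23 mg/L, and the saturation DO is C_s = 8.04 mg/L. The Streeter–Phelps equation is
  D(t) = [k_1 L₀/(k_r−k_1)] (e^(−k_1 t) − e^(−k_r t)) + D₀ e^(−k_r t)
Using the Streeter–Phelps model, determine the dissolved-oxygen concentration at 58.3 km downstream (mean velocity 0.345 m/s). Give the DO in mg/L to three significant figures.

DO ≈ 3.01 mg/L

Travel time t = x/v = 58.3 km / (0.345 m/s) = 58300 m / 0.345 m/s = 169000 s = 1.956 d.
k_1 L₀/(k_r−k_1) = 0.377×38.3/(1.66−0.377) = 14.44/1.283 = 11.25 mg/L.
e^(−k_1 t) = e^(−0.377×1.956) = 0.4784; e^(−k_r t) = e^(−1.66×1.956) = 0.03890.
D = 11.25 × (0.4784 − 0.03890) + 2.23 × 0.03890 = 4.946 + 0.08675 = 5.033 mg/L.
DO = C_s − D = 8.04 − 5.033 = 3.007 mg/L.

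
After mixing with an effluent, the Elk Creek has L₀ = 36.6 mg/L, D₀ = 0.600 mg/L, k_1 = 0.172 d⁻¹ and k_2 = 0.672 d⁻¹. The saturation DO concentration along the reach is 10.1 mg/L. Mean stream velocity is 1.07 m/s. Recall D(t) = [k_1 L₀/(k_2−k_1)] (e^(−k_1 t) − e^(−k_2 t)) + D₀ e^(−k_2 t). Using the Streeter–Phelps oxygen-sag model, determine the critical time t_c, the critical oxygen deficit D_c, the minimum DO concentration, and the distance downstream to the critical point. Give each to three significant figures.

At the critical point dD/dt = 0, so k_1 L₀ e^(−k_1 t) = k_2 D. Substituting D(t) from the Streeter–Phelps equation and solving for t gives
t_c = ln[(k_2/k_1)(1 − D₀(k_2−k_1)/(k_1 L₀))] / (k_2−k_1).
Here k_2−k_1 = 0.5000 d⁻¹ and 1 − D₀(k_2−k_1)/(k_1 L₀) = 1 − 0.600×0.5000/(0.172×36.6) = 0.9523, so
t_c = ln(3.907 × 0.9523) / 0.5000 = 1.314 / 0.5000 = 2.628 d.
D_c = (k_1/k_2) L₀ e^(−k_1 t_c) = (0.172/0.672) × 36.6 × e^(−0.172×2.628) = 0.2560 × 36.6 × 0.6364 = 5.961 mg/L.
Minimum DO = C_s − D_c = 10.1 − 5.961 = 4.139 mg/L.
x_c = v t_c = 1.07 m/s × 2.628 d × 86400 s/d = 242900 m ≈ 243 km.

t_c ≈ 2.63 d; D_c ≈ 5.96 mg/L; min DO ≈ 4.14 mg/L; x_c ≈ 243 km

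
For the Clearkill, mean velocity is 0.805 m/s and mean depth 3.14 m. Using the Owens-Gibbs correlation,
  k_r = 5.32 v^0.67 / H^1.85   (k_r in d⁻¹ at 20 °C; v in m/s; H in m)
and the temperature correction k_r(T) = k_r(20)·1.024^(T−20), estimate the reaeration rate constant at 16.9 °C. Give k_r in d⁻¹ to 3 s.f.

k_r ≈ 0.515 d⁻¹

k_r(20) = 5.32 × 0.805^0.67 / 3.14^1.85 = 5.32 × 0.8647 / 8.305 = 0.5540 d⁻¹.
k_r(16.9) = 0.5540 × 1.024^(16.9−20) = 0.5540 × 0.9291 = 0.5147 d⁻¹.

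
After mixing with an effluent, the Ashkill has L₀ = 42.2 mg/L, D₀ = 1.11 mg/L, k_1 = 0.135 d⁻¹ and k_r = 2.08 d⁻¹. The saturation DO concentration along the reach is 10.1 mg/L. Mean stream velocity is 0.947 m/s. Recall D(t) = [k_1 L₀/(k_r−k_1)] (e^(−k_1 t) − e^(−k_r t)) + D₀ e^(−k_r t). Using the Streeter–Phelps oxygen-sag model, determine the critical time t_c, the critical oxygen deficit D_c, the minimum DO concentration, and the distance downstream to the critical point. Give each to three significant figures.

t_c ≈ 1.16 d; D_c ≈ 2.34 mg/L; min DO ≈ 7.76 mg/L; x_c ≈ 95.0 km

At the critical point dD/dt = 0, so k_1 L₀ e^(−k_1 t) = k_r D. Substituting D(t) from the Streeter–Phelps equation and solving for t gives
t_c = ln[(k_r/k_1)(1 − D₀(k_r−k_1)/(k_1 L₀))] / (k_r−k_1).
Here k_r−k_1 = 1.945 d⁻¹ and 1 − D₀(k_r−k_1)/(k_1 L₀) = 1 − 1.11×1.945/(0.135×42.2) = 0.6210, so
t_c = ln(15.41 × 0.6210) / 1.945 = 2.258 / 1.945 = 1.161 d.
D_c = (k_1/k_r) L₀ e^(−k_1 t_c) = (0.135/2.08) × 42.2 × e^(−0.135×1.161) = 0.06490 × 42.2 × 0.8549 = 2.342 mg/L.
Minimum DO = C_s − D_c = 10.1 − 2.342 = 7.758 mg/L.
x_c = v t_c = 0.947 m/s × 1.161 d × 86400 s/d = 95010 m ≈ 95.0 km.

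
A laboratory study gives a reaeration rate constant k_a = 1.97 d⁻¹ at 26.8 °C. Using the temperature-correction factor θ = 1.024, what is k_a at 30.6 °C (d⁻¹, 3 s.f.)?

k_a(T₂) = k_a(T₁) · θ^(T₂−T₁) = 1.97 × 1.024^(30.6−26.8)
= 1.97 × 1.024^3.80 = 1.97 × 1.094 = 2.156 d⁻¹.

k_a ≈ 2.16 d⁻¹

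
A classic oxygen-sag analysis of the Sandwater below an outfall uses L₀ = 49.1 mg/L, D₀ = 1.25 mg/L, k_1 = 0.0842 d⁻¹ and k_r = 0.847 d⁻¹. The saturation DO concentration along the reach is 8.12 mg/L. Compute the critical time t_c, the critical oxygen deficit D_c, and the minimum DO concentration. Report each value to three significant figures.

t_c ≈ 2.68 d; D_c ≈ 3.89 mg/L; min DO ≈ 4.23 mg/L

At the critical point dD/dt = 0, so k_1 L₀ e^(−k_1 t) = k_r D. Substituting D(t) from the Streeter–Phelps equation and solving for t gives
t_c = ln[(k_r/k_1)(1 − D₀(k_r−k_1)/(k_1 L₀))] / (k_r−k_1).
Here k_r−k_1 = 0.7628 d⁻¹ and 1 − D₀(k_r−k_1)/(k_1 L₀) = 1 − 1.25×0.7628/(0.0842×49.1) = 0.7694, so
t_c = ln(10.06 × 0.7694) / 0.7628 = 2.046 / 0.7628 = 2.683 d.
L(t_c) = L₀ e^(−k_1 t_c) = 49.1 × 0.7978 = 39.17 mg/L, and at the critical point k_r D_c = k_1 L, so D_c = (0.0842/0.847) × 39.17 = 3.894 mg/L.
Minimum DO = C_s − D_c = 8.12 − 3.894 = 4.226 mg/L.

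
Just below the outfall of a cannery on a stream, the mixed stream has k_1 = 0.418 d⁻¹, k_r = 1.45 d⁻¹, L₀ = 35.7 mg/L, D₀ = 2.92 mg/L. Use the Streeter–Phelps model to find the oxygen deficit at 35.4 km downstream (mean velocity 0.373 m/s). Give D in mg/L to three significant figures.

Travel time t = x/v = 35.4 km / (0.373 m/s) = 35400 m / 0.373 m/s = 94910 s = 1.098 d.
k_1 L₀/(k_r−k_1) = 0.418×35.7/(1.45−0.418) = 14.92/1.032 = 14.46 mg/L.
e^(−k_1 t) = e^(−0.418×1.098) = 0.6318; e^(−k_r t) = e^(−1.45×1.098) = 0.2034.
D = 14.46 × (0.6318 − 0.2034) + 2.92 × 0.2034 = 6.195 + 0.5938 = 6.789 mg/L.

D ≈ 6.79 mg/L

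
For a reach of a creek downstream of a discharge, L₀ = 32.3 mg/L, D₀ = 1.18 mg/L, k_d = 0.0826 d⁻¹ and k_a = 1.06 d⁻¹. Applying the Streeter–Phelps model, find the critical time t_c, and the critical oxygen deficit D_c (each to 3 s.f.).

t_c ≈ 2.03 d; D_c ≈ 2.13 mg/L

t_c = [1/(k_a−k_d)] ln[(k_a/k_d)(1 − D₀(k_a−k_d)/(k_d L₀))]
= [1/(1.06−0.0826)] ln[(1.06/0.0826)(1 − 1.18×0.9774/(0.0826×32.3))]
= (1/0.9774) ln[12.83 × 0.5677] = 1.023 × ln(7.285) = 1.023 × 1.986 = 2.032 d.
D_c = (k_d/k_a) L₀ e^(−k_d t_c) = (0.0826/1.06) × 32.3 × e^(−0.0826×2.032) = 0.07792 × 32.3 × 0.8455 = 2.128 mg/L.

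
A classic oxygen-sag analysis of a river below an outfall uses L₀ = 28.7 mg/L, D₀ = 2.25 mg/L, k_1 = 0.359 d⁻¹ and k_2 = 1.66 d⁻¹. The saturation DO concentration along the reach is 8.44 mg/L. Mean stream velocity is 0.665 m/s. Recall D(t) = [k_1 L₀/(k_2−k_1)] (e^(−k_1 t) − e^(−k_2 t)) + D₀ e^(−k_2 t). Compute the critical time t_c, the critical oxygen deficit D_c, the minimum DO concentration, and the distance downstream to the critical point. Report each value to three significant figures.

t_c ≈ 0.920 d; D_c ≈ 4.46 mg/L; min DO ≈ 3.98 mg/L; x_c ≈ 52.9 km

t_c = [1/(k_2−k_1)] ln[(k_2/k_1)(1 − D₀(k_2−k_1)/(k_1 L₀))]
= [1/(1.66−0.359)] ln[(1.66/0.359)(1 − 2.25×1.301/(0.359×28.7))]
= (1/1.301) ln[4.624 × 0.7159] = 0.7686 × ln(3.310) = 0.7686 × 1.197 = 0.9201 d.
L(t_c) = L₀ e^(−k_1 t_c) = 28.7 × 0.7187 = 20.63 mg/L, and at the critical point k_2 D_c = k_1 L, so D_c = (0.359/1.66) × 20.63 = 4.461 mg/L.
Minimum DO = C_s − D_c = 8.44 − 4.461 = 3.979 mg/L.
x_c = v t_c = 0.665 m/s × 0.9201 d × 86400 s/d = 52860 m ≈ 52.9 km.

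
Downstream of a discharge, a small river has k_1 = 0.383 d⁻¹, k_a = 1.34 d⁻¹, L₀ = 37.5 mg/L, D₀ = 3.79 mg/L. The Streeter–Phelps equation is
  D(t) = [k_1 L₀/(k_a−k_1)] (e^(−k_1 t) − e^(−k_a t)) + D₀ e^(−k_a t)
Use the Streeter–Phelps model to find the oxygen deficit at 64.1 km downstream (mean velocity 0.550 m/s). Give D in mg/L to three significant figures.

D ≈ 7.11 mg/L

Travel time t = x/v = 64.1 km / (0.550 m/s) = 64100 m / 0.550 m/s = 116500 s = 1.349 d.
k_1 L₀/(k_a−k_1) = 0.383×37.5/(1.34−0.383) = 14.36/0.9570 = 15.01 mg/L.
e^(−k_1 t) = e^(−0.383×1.349) = 0.5965; e^(−k_a t) = e^(−1.34×1.349) = 0.1641.
D = 15.01 × (0.5965 − 0.1641) + 3.79 × 0.1641 = 6.490 + 0.6218 = 7.112 mg/L.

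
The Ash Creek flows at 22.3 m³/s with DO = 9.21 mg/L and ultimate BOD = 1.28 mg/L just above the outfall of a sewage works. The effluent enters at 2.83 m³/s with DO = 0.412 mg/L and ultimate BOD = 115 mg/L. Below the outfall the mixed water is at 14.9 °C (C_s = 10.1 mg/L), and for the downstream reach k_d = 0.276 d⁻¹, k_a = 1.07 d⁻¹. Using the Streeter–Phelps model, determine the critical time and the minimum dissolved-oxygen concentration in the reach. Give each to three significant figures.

Mixed DO = (22.3×9.21 + 2.83×0.412)/(22.3+2.83) = 206.5/25.13 = 8.219 mg/L.
Mixed L₀ = (22.3×1.28 + 2.83×115)/(25.13) = 354.0/25.13 = 14.09 mg/L.
Initial deficit D₀ = C_s − DO₀ = 10.1 − 8.219 = 1.881 mg/L.
t_c = (1/0.7940) ln[(1.07/0.276)(1 − 1.881×0.7940/(0.276×14.09))] = 1.259 × ln(2.388) = 1.096 d.
D_c = (0.276/1.07) × 14.09 × e^(−0.276×1.096) = 0.2579 × 14.09 × 0.7389 = 2.685 mg/L.
Minimum DO = 10.1 − 2.685 = 7.415 mg/L.

t_c ≈ 1.10 d; minimum DO ≈ 7.42 mg/L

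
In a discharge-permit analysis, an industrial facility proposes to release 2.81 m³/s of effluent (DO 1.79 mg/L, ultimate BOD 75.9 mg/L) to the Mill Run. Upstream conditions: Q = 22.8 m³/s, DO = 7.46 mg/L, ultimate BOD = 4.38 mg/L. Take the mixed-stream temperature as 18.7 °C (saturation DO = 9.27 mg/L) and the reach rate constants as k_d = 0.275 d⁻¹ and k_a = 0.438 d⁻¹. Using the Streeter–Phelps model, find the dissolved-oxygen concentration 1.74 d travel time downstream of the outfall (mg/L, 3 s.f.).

DO ≈ 4.98 mg/L

Mixed DO = (22.8×7.46 + 2.81×1.79)/(22.8+2.81) = 175.1/25.61 = 6.838 mg/L.
Mixed L₀ = (22.8×4.38 + 2.81×75.9)/(25.61) = 313.1/25.61 = 12.23 mg/L.
Initial deficit D₀ = C_s − DO₀ = 9.27 − 6.838 = 2.432 mg/L.
D(1.74) = [0.275×12.23/(0.438−0.275)](e^(−0.275×1.74) − e^(−0.438×1.74)) + 2.432 e^(−0.438×1.74)
= 20.63 × (0.6197 − 0.4667) + 2.432 × 0.4667 = 4.292 mg/L.
DO = 9.27 − 4.292 = 4.978 mg/L.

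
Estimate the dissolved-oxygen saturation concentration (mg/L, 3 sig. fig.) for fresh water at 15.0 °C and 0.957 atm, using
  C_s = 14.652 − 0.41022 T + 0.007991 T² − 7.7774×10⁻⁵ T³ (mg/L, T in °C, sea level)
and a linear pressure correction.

At sea level: C_s = 14.652 − 0.41022×15.0 + 0.007991×15.0² − 7.7774×10⁻⁵×15.0³ = 10.03 mg/L.
Pressure correction: C_s' = 10.03 × 0.957 = 9.603 mg/L.

C_s ≈ 9.60 mg/L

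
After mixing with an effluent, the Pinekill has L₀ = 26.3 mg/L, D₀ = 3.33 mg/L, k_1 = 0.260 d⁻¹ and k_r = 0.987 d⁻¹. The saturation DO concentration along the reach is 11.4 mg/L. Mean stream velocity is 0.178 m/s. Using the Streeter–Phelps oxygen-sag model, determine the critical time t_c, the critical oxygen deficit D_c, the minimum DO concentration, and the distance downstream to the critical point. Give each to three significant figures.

t_c ≈ 1.23 d; D_c ≈ 5.03 mg/L; min DO ≈ 6.37 mg/L; x_c ≈ 19.0 km

With k_r/k_1 = 3.796 and 1 − D₀(k_r−k_1)/(k_1 L₀) = 0.6460,
t_c = ln(3.796 × 0.6460) / (0.987 − 0.260) = ln(2.452) / 0.7270 = 0.8970/0.7270 = 1.234 d.
L(t_c) = L₀ e^(−k_1 t_c) = 26.3 × 0.7256 = 19.08 mg/L, and at the critical point k_r D_c = k_1 L, so D_c = (0.260/0.987) × 19.08 = 5.027 mg/L.
Minimum DO = C_s − D_c = 11.4 − 5.027 = 6.373 mg/L.
x_c = v t_c = 0.178 m/s × 1.234 d × 86400 s/d = 18970 m ≈ 19.0 km.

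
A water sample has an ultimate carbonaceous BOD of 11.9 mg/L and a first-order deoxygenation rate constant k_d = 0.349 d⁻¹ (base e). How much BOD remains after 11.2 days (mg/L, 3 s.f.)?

L ≈ 0.239 mg/L

L_t = L₀ e^(−k_d t) = 11.9 × e^(−0.349×11.2) = 11.9 × 0.02006 = 0.2388 mg/L.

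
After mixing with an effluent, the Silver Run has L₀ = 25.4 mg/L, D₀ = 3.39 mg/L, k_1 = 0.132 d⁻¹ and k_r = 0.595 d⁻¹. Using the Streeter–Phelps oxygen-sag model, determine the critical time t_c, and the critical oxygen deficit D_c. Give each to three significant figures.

With k_r/k_1 = 4.508 and 1 − D₀(k_r−k_1)/(k_1 L₀) = 0.5319,
t_c = ln(4.508 × 0.5319) / (0.595 − 0.132) = ln(2.397) / 0.4630 = 0.8744/0.4630 = 1.889 d.
L(t_c) = L₀ e^(−k_1 t_c) = 25.4 × 0.7794 = 19.80 mg/L, and at the critical point k_r D_c = k_1 L, so D_c = (0.132/0.595) × 19.80 = 4.392 mg/L.

t_c ≈ 1.89 d; D_c ≈ 4.39 mg/L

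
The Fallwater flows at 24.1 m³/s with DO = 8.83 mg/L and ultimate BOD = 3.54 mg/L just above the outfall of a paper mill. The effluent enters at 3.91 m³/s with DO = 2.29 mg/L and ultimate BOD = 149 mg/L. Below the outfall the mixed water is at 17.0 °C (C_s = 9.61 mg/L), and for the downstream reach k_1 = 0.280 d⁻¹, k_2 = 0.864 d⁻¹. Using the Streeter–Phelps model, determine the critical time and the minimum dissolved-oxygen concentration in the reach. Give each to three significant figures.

Mixed DO = (24.1×8.83 + 3.91×2.29)/(24.1+3.91) = 221.8/28.01 = 7.917 mg/L.
Mixed L₀ = (24.1×3.54 + 3.91×149)/(28.01) = 667.9/28.01 = 23.85 mg/L.
Initial deficit D₀ = C_s − DO₀ = 9.61 − 7.917 = 1.693 mg/L.
t_c = (1/0.5840) ln[(0.864/0.280)(1 − 1.693×0.5840/(0.280×23.85))] = 1.712 × ln(2.629) = 1.655 d.
D_c = (0.280/0.864) × 23.85 × e^(−0.280×1.655) = 0.3241 × 23.85 × 0.6291 = 4.862 mg/L.
Minimum DO = 9.61 − 4.862 = 4.748 mg/L.

t_c ≈ 1.66 d; minimum DO ≈ 4.75 mg/L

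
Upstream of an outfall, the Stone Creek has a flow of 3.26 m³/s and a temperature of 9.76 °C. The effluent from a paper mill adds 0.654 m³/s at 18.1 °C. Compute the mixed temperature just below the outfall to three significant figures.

11.2 °C

Flow-weighted mixing: C = (Q_r C_r + Q_w C_w)/(Q_r + Q_w)
= (3.26×9.76 + 0.654×18.1)/(3.26 + 0.654) = 43.66/3.914 = 11.15 °C.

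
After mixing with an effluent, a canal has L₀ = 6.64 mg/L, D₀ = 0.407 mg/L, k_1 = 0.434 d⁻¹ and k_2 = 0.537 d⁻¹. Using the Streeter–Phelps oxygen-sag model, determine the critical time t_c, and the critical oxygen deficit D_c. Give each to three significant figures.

At the critical point dD/dt = 0, so k_1 L₀ e^(−k_1 t) = k_2 D. Substituting D(t) from the Streeter–Phelps equation and solving for t gives
t_c = ln[(k_2/k_1)(1 − D₀(k_2−k_1)/(k_1 L₀))] / (k_2−k_1).
Here k_2−k_1 = 0.1030 d⁻¹ and 1 − D₀(k_2−k_1)/(k_1 L₀) = 1 − 0.407×0.1030/(0.434×6.64) = 0.9855, so
t_c = ln(1.237 × 0.9855) / 0.1030 = 0.1983 / 0.1030 = 1.925 d.
L(t_c) = L₀ e^(−k_1 t_c) = 6.64 × 0.4336 = 2.879 mg/L, and at the critical point k_2 D_c = k_1 L, so D_c = (0.434/0.537) × 2.879 = 2.327 mg/L.

t_c ≈ 1.93 d; D_c ≈ 2.33 mg/L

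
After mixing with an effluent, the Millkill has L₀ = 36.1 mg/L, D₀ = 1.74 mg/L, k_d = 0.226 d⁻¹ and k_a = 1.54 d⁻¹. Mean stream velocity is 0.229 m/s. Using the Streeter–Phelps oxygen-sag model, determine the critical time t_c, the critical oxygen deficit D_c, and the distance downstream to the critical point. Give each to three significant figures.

With k_a/k_d = 6.814 and 1 − D₀(k_a−k_d)/(k_d L₀) = 0.7198,
t_c = ln(6.814 × 0.7198) / (1.54 − 0.226) = ln(4.905) / 1.314 = 1.590/1.314 = 1.210 d.
D_c = (k_d/k_a) L₀ e^(−k_d t_c) = (0.226/1.54) × 36.1 × e^(−0.226×1.210) = 0.1468 × 36.1 × 0.7607 = 4.030 mg/L.
x_c = v t_c = 0.229 m/s × 1.210 d × 86400 s/d = 23940 m ≈ 23.9 km.

t_c ≈ 1.21 d; D_c ≈ 4.03 mg/L; x_c ≈ 23.9 km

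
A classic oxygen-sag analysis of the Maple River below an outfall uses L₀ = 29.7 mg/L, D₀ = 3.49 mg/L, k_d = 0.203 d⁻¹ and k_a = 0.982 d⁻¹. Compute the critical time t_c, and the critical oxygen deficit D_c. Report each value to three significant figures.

t_c ≈ 1.25 d; D_c ≈ 4.76 mg/L

With k_a/k_d = 4.837 and 1 − D₀(k_a−k_d)/(k_d L₀) = 0.5491,
t_c = ln(4.837 × 0.5491) / (0.982 − 0.203) = ln(2.656) / 0.7790 = 0.9769/0.7790 = 1.254 d.
D_c = (k_d/k_a) L₀ e^(−k_d t_c) = (0.203/0.982) × 29.7 × e^(−0.203×1.254) = 0.2067 × 29.7 × 0.7753 = 4.760 mg/L.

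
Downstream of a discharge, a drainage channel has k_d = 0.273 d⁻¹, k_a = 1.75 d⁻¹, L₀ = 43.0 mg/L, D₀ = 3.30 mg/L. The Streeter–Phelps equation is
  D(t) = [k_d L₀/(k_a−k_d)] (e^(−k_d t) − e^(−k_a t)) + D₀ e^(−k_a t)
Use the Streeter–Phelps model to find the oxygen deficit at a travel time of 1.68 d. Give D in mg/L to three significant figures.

D ≈ 4.78 mg/L

k_d L₀/(k_a−k_d) = 0.273×43.0/(1.75−0.273) = 11.74/1.477 = 7.948 mg/L.
e^(−k_d t) = e^(−0.273×1.680) = 0.6321; e^(−k_a t) = e^(−1.75×1.680) = 0.05287.
D = 7.948 × (0.6321 − 0.05287) + 3.30 × 0.05287 = 4.604 + 0.1745 = 4.778 mg/L.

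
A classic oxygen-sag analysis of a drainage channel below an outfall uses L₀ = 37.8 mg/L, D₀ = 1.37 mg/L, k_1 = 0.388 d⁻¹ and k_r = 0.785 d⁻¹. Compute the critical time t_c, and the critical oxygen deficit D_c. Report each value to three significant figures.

t_c = [1/(k_r−k_1)] ln[(k_r/k_1)(1 − D₀(k_r−k_1)/(k_1 L₀))]
= [1/(0.785−0.388)] ln[(0.785/0.388)(1 − 1.37×0.3970/(0.388×37.8))]
= (1/0.3970) ln[2.023 × 0.9629] = 2.519 × ln(1.948) = 2.519 × 0.6669 = 1.680 d.
D_c = (k_1/k_r) L₀ e^(−k_1 t_c) = (0.388/0.785) × 37.8 × e^(−0.388×1.680) = 0.4943 × 37.8 × 0.5211 = 9.736 mg/L.

t_c ≈ 1.68 d; D_c ≈ 9.74 mg/L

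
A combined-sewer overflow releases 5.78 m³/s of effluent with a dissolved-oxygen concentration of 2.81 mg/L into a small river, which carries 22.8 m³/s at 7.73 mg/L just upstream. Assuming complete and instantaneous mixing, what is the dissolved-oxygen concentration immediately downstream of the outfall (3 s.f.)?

6.73 mg/L

Flow-weighted mixing: C = (Q_r C_r + Q_w C_w)/(Q_r + Q_w)
= (22.8×7.73 + 5.78×2.81)/(22.8 + 5.78) = 192.5/28.58 = 6.735 mg/L.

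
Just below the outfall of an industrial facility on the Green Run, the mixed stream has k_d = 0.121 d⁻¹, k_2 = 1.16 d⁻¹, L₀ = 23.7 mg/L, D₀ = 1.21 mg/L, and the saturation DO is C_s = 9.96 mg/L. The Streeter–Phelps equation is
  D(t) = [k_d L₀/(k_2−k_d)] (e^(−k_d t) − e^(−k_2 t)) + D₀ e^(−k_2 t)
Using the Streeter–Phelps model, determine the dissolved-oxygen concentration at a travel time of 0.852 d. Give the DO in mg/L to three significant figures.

k_d L₀/(k_2−k_d) = 0.121×23.7/(1.16−0.121) = 2.868/1.039 = 2.760 mg/L.
e^(−k_d t) = e^(−0.121×0.8520) = 0.9020; e^(−k_2 t) = e^(−1.16×0.8520) = 0.3722.
D = 2.760 × (0.9020 − 0.3722) + 1.21 × 0.3722 = 1.462 + 0.4504 = 1.913 mg/L.
DO = C_s − D = 9.96 − 1.913 = 8.047 mg/L.

DO ≈ 8.05 mg/L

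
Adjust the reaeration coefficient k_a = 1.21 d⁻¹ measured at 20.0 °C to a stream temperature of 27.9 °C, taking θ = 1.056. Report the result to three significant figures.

k_a ≈ 1.86 d⁻¹

k_a(T₂) = k_a(T₁) · θ^(T₂−T₁) = 1.21 × 1.056^(27.9−20.0)
= 1.21 × 1.056^7.90 = 1.21 × 1.538 = 1.861 d⁻¹.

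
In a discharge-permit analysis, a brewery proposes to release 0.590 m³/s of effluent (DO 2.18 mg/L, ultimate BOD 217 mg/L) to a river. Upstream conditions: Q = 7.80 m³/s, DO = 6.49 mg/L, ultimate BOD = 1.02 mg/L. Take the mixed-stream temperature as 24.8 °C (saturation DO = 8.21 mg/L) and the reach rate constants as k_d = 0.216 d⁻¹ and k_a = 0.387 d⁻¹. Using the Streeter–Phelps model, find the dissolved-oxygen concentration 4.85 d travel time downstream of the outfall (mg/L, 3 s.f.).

DO ≈ 3.85 mg/L

Mixed DO = (7.80×6.49 + 0.590×2.18)/(7.80+0.590) = 51.91/8.390 = 6.187 mg/L.
Mixed L₀ = (7.80×1.02 + 0.590×217)/(8.390) = 136.0/8.390 = 16.21 mg/L.
Initial deficit D₀ = C_s − DO₀ = 8.21 − 6.187 = 2.023 mg/L.
D(4.85) = [0.216×16.21/(0.387−0.216)](e^(−0.216×4.85) − e^(−0.387×4.85)) + 2.023 e^(−0.387×4.85)
= 20.47 × (0.3508 − 0.1531) + 2.023 × 0.1531 = 4.358 mg/L.
DO = 8.21 − 4.358 = 3.852 mg/L.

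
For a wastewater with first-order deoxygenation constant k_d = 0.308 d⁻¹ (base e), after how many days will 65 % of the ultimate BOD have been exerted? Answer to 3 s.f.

y/L₀ = 1 − e^(−k_d t) = 0.65 ⇒ e^(−k_d t) = 0.350
t = −ln(0.350) / 0.308 = 1.050 / 0.308 = 3.409 d.

t ≈ 3.41 d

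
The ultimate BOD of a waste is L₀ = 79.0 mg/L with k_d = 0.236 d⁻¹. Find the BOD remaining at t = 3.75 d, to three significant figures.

L ≈ 32.6 mg/L

L_t = L₀ e^(−k_d t) = 79.0 × e^(−0.236×3.75) = 79.0 × 0.4127 = 32.60 mg/L.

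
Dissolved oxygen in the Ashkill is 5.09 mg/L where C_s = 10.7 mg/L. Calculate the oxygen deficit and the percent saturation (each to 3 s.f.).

D = C_s − C = 10.7 − 5.09 = 5.61 mg/L.
% saturation = 5.09/10.7 × 100 = 47.6 %.

D ≈ 5.61 mg/L; 47.6 % saturation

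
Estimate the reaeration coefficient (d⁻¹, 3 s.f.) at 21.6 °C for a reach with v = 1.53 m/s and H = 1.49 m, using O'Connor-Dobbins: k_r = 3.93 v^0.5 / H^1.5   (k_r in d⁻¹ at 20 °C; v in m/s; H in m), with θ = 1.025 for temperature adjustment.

k_r(20) = 3.93 × 1.53^0.5 / 1.49^1.5 = 3.93 × 1.237 / 1.819 = 2.673 d⁻¹.
k_r(21.6) = 2.673 × 1.025^(21.6−20) = 2.673 × 1.040 = 2.780 d⁻¹.

k_r ≈ 2.78 d⁻¹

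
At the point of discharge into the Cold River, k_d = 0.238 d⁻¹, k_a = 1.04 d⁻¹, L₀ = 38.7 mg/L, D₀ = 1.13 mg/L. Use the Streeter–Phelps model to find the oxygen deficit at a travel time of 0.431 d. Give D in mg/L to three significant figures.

D ≈ 3.75 mg/L

k_d L₀/(k_a−k_d) = 0.238×38.7/(1.04−0.238) = 9.211/0.8020 = 11.48 mg/L.
e^(−k_d t) = e^(−0.238×0.4310) = 0.9025; e^(−k_a t) = e^(−1.04×0.4310) = 0.6388.
D = 11.48 × (0.9025 − 0.6388) + 1.13 × 0.6388 = 3.029 + 0.7218 = 3.751 mg/L.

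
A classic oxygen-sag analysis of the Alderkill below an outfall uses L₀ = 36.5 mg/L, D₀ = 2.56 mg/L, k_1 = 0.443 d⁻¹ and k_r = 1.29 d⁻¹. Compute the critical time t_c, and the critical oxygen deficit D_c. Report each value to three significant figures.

t_c ≈ 1.09 d; D_c ≈ 7.73 mg/L

t_c = [1/(k_r−k_1)] ln[(k_r/k_1)(1 − D₀(k_r−k_1)/(k_1 L₀))]
= [1/(1.29−0.443)] ln[(1.29/0.443)(1 − 2.56×0.8470/(0.443×36.5))]
= (1/0.8470) ln[2.912 × 0.8659] = 1.181 × ln(2.521) = 1.181 × 0.9248 = 1.092 d.
D_c = (k_1/k_r) L₀ e^(−k_1 t_c) = (0.443/1.29) × 36.5 × e^(−0.443×1.092) = 0.3434 × 36.5 × 0.6165 = 7.727 mg/L.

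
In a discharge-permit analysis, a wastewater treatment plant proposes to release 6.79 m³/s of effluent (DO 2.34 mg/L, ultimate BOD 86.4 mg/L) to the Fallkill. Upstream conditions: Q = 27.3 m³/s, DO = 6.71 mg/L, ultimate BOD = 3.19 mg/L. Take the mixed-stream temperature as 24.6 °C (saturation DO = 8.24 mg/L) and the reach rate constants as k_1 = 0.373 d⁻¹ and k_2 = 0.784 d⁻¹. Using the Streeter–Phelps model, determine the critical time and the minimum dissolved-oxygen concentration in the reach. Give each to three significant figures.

Mixed DO = (27.3×6.71 + 6.79×2.34)/(27.3+6.79) = 199.1/34.09 = 5.840 mg/L.
Mixed L₀ = (27.3×3.19 + 6.79×86.4)/(34.09) = 673.7/34.09 = 19.76 mg/L.
Initial deficit D₀ = C_s − DO₀ = 8.24 − 5.840 = 2.400 mg/L.
t_c = (1/0.4110) ln[(0.784/0.373)(1 − 2.400×0.4110/(0.373×19.76))] = 2.433 × ln(1.821) = 1.458 d.
D_c = (0.373/0.784) × 19.76 × e^(−0.373×1.458) = 0.4758 × 19.76 × 0.5806 = 5.459 mg/L.
Minimum DO = 8.24 − 5.459 = 2.781 mg/L.

t_c ≈ 1.46 d; minimum DO ≈ 2.78 mg/L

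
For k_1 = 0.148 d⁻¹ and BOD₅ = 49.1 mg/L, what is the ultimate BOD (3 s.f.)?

BOD₅ = L₀(1 − e^(−5k_1)) ⇒ L₀ = BOD₅ / (1 − e^(−5×0.148))
= 49.1 / (1 − 0.4771) = 49.1 / 0.5229 = 93.90 mg/L.

L₀ ≈ 93.9 mg/L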